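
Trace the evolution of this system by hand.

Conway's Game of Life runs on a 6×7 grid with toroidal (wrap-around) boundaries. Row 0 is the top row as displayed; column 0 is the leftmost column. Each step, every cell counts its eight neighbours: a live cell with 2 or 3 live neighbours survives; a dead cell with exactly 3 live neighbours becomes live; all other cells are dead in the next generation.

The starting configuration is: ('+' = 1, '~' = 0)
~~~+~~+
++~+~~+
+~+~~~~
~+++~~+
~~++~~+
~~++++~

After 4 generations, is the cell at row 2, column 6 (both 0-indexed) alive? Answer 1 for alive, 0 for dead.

1

[0] ~~~+~~+
++~+~~+
+~+~~~~
~+++~~+
~~++~~+
~~++++~
[1] ~+~~~~+
~+~+~~+
~~~~~~~
~~~~~~+
+~~~~~+
~~~~~++
[2] ~~+~~~+
~~+~~~~
+~~~~~~
+~~~~~+
+~~~~~~
~~~~~+~
[3] ~~~~~~~
~+~~~~~
++~~~~+
++~~~~+
+~~~~~~
~~~~~~+
[4] ~~~~~~~
~+~~~~~
~~+~~~+
~~~~~~~
~+~~~~~
~~~~~~~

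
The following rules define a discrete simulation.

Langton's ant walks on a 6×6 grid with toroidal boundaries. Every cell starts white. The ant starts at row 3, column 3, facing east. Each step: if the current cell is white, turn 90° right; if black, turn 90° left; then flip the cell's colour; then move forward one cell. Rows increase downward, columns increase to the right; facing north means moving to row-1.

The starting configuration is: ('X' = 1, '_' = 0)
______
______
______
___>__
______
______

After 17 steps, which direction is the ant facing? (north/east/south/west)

north

0) ______
______
______
___>__
______
______
1) ______
______
______
___X__
___v__
______
2) ______
______
______
___X__
__<X__
______
3) ______
______
______
__^X__
__XX__
______
4) ______
______
______
__X>__
__XX__
______
5) ______
______
___^__
__X___
__XX__
______
6) ______
______
___X>_
__X___
__XX__
______
7) ______
______
___XX_
__X_v_
__XX__
______
8) ______
______
___XX_
__X<X_
__XX__
______
9) ______
______
___^X_
__XXX_
__XX__
______
10) ______
______
__<_X_
__XXX_
__XX__
______
11) ______
__^___
__X_X_
__XXX_
__XX__
______
12) ______
__X>__
__X_X_
__XXX_
__XX__
______
13) ______
__XX__
__XvX_
__XXX_
__XX__
______
14) ______
__XX__
__<XX_
__XXX_
__XX__
______
15) ______
__XX__
___XX_
__vXX_
__XX__
______
16) ______
__XX__
___XX_
___>X_
__XX__
______
17) ______
__XX__
___^X_
____X_
__XX__
______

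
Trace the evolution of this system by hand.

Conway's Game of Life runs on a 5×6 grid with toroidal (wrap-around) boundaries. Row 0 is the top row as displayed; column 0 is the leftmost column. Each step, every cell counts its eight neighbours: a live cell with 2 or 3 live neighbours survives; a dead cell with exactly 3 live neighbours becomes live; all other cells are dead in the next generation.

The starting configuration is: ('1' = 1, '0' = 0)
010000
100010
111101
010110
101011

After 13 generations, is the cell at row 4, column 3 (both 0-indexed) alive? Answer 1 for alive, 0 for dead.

0

[0] 010000
100010
111101
010110
101011
[1] 010110
000110
000000
000000
101011
[2] 110000
001110
000000
000001
111011
[3] 000000
011100
000110
010011
001010
[4] 010000
001110
110001
001001
000111
[5] 000001
001111
110001
011100
101111
[6] 010000
011100
000001
000000
100001
[7] 010000
111000
001000
100001
100000
[8] 001000
101000
001001
110001
110001
[9] 001001
001100
001001
001010
001001
[10] 011010
011110
011010
011011
011011
[11] 000000
100011
000000
000000
000000
[12] 000001
000001
000001
000000
000000
[13] 000000
100011
000000
000000
000000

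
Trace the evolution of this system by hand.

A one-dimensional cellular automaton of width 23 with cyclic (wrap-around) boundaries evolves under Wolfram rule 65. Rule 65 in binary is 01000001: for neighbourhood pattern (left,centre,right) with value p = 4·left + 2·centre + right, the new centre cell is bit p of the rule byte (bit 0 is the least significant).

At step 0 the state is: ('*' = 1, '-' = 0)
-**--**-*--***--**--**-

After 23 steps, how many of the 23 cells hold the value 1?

0) -**--**-*--***--**--**-
1) --*---*------*---*---*-
2) *---*---****---*---*---
3) --*---*----*-*---*---*-
4) *---*---**-----*---*---
5) --*---*--*-***---*---*-
6) *---*--------*-*---*---
7) --*---******-----*---*-
8) *---*------*-***---*---
9) --*---****-----*-*---*-
10) *---*----*-***-----*---
11) --*---**-----*-***---*-
12) *---*--*-***-----*-*---
13) --*--------*-***-----*-
14) *---******-----*-***---
15) --*------*-***-----*-*-
16) *---****-----*-***-----
17) --*----*-***-----*-***-
18) *---**-----*-***-----*-
19) --*--*-***-----*-***---
20) *--------*-***-----*-**
21) *-******-----*-***-----
22) -------*-***-----*-***-
23) ******-----*-***-----*-

11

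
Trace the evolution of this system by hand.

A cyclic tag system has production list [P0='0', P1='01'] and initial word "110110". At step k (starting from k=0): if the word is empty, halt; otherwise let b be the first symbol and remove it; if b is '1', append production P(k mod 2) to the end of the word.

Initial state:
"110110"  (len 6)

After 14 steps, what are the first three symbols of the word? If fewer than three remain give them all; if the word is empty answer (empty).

(empty)

step 0: "110110"  (len 6)
step 1: "101100"  (len 6)
step 2: "0110001"  (len 7)
step 3: "110001"  (len 6)
step 4: "1000101"  (len 7)
step 5: "0001010"  (len 7)
step 6: "001010"  (len 6)
step 7: "01010"  (len 5)
step 8: "1010"  (len 4)
step 9: "0100"  (len 4)
step 10: "100"  (len 3)
step 11: "000"  (len 3)
step 12: "00"  (len 2)
step 13: "0"  (len 1)
step 14: (halted — word empty)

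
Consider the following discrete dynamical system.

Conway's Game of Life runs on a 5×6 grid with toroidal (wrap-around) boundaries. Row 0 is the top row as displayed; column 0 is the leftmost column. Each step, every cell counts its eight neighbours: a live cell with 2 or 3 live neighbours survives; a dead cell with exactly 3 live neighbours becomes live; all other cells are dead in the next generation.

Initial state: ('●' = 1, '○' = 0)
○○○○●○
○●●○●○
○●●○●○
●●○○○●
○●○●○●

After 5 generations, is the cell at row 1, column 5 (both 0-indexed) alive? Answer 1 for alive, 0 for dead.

0

gen 0: ○○○○●○
○●●○●○
○●●○●○
●●○○○●
○●○●○●
gen 1: ●●○○●●
○●●○●●
○○○○●○
○○○●○●
○●●○○●
gen 2: ○○○○○○
○●●○○○
●○●○○○
●○●●○●
○●●●○○
gen 3: ○○○●○○
○●●○○○
●○○○○●
●○○○●●
●●○●●○
gen 4: ●○○●●○
●●●○○○
○○○○●○
○○○●○○
●●●●○○
gen 5: ○○○○●○
●●●○●○
○●●●○○
○●○●●○
●●○○○●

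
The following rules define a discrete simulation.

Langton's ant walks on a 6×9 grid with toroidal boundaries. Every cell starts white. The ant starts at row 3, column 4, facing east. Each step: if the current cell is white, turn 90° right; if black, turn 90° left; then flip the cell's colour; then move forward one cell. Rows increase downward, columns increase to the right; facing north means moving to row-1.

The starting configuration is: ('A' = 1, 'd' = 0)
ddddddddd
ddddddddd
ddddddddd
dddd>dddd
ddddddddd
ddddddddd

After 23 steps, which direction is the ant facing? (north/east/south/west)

south

[0] ddddddddd
ddddddddd
ddddddddd
dddd>dddd
ddddddddd
ddddddddd
[1] ddddddddd
ddddddddd
ddddddddd
ddddAdddd
ddddvdddd
ddddddddd
[2] ddddddddd
ddddddddd
ddddddddd
ddddAdddd
ddd<Adddd
ddddddddd
[3] ddddddddd
ddddddddd
ddddddddd
ddd^Adddd
dddAAdddd
ddddddddd
[4] ddddddddd
ddddddddd
ddddddddd
dddA>dddd
dddAAdddd
ddddddddd
[5] ddddddddd
ddddddddd
dddd^dddd
dddAddddd
dddAAdddd
ddddddddd
[6] ddddddddd
ddddddddd
ddddA>ddd
dddAddddd
dddAAdddd
ddddddddd
[7] ddddddddd
ddddddddd
ddddAAddd
dddAdvddd
dddAAdddd
ddddddddd
[8] ddddddddd
ddddddddd
ddddAAddd
dddA<Addd
dddAAdddd
ddddddddd
[9] ddddddddd
ddddddddd
dddd^Addd
dddAAAddd
dddAAdddd
ddddddddd
[10] ddddddddd
ddddddddd
ddd<dAddd
dddAAAddd
dddAAdddd
ddddddddd
[11] ddddddddd
ddd^ddddd
dddAdAddd
dddAAAddd
dddAAdddd
ddddddddd
[12] ddddddddd
dddA>dddd
dddAdAddd
dddAAAddd
dddAAdddd
ddddddddd
[13] ddddddddd
dddAAdddd
dddAvAddd
dddAAAddd
dddAAdddd
ddddddddd
[14] ddddddddd
dddAAdddd
ddd<AAddd
dddAAAddd
dddAAdddd
ddddddddd
[15] ddddddddd
dddAAdddd
ddddAAddd
dddvAAddd
dddAAdddd
ddddddddd
[16] ddddddddd
dddAAdddd
ddddAAddd
dddd>Addd
dddAAdddd
ddddddddd
[17] ddddddddd
dddAAdddd
dddd^Addd
dddddAddd
dddAAdddd
ddddddddd
[18] ddddddddd
dddAAdddd
ddd<dAddd
dddddAddd
dddAAdddd
ddddddddd
[19] ddddddddd
ddd^Adddd
dddAdAddd
dddddAddd
dddAAdddd
ddddddddd
[20] ddddddddd
dd<dAdddd
dddAdAddd
dddddAddd
dddAAdddd
ddddddddd
[21] dd^dddddd
ddAdAdddd
dddAdAddd
dddddAddd
dddAAdddd
ddddddddd
[22] ddA>ddddd
ddAdAdddd
dddAdAddd
dddddAddd
dddAAdddd
ddddddddd
[23] ddAAddddd
ddAvAdddd
dddAdAddd
dddddAddd
dddAAdddd
ddddddddd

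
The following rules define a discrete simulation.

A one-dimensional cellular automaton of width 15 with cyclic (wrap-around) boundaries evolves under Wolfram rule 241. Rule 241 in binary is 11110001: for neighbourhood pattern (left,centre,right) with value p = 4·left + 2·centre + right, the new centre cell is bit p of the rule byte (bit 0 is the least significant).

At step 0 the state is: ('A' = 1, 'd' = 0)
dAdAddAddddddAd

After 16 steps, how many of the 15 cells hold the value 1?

gen 0: dAdAddAddddddAd
gen 1: ddAdAddAAAAAddA
gen 2: AddAdAddAAAAAdd
gen 3: dAddAdAddAAAAAd
gen 4: ddAddAdAddAAAAA
gen 5: AddAddAdAddAAAA
gen 6: AAddAddAdAddAAA
gen 7: AAAddAddAdAddAA
gen 8: AAAAddAddAdAddA
gen 9: AAAAAddAddAdAdd
gen 10: dAAAAAddAddAdAd
gen 11: ddAAAAAddAddAdA
gen 12: AddAAAAAddAddAd
gen 13: dAddAAAAAddAddA
gen 14: AdAddAAAAAddAdd
gen 15: dAdAddAAAAAddAd
gen 16: ddAdAddAAAAAddA

8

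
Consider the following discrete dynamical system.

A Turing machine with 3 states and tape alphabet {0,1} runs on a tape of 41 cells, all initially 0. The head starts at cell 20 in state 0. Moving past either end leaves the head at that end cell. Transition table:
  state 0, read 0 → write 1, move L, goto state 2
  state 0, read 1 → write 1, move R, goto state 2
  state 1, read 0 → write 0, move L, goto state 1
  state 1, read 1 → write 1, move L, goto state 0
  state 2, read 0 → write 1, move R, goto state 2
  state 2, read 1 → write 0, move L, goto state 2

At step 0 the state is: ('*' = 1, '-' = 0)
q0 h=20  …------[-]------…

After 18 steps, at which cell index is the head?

step 0: q0 h=20  …------[-]------…
step 1: q2 h=19  …------[-]*-----…
step 2: q2 h=20  …-----*[*]------…
step 3: q2 h=19  …------[*]------…
step 4: q2 h=18  …------[-]------…
step 5: q2 h=19  …-----*[-]------…
step 6: q2 h=20  …----**[-]------…
step 7: q2 h=21  …---***[-]------…
step 8: q2 h=22  …--****[-]------…
step 9: q2 h=23  …-*****[-]------…
step 10: q2 h=24  …******[-]------…
step 11: q2 h=25  …******[-]------…
step 12: q2 h=26  …******[-]------…
step 13: q2 h=27  …******[-]------…
step 14: q2 h=28  …******[-]------…
step 15: q2 h=29  …******[-]------…
step 16: q2 h=30  …******[-]------…
step 17: q2 h=31  …******[-]------…
step 18: q2 h=32  …******[-]------…

32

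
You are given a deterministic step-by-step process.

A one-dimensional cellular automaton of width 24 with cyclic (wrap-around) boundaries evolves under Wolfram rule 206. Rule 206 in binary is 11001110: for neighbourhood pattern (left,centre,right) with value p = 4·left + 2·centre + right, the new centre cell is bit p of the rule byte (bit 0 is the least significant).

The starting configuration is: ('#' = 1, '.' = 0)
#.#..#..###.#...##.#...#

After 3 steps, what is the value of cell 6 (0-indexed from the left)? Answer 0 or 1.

0

t=0: #.#..#..###.#...##.#...#
t=1: #.#.##.####.#..###.#..##
t=2: #.#.##.####.#.####.#.###
t=3: #.#.##.####.#.####.#.###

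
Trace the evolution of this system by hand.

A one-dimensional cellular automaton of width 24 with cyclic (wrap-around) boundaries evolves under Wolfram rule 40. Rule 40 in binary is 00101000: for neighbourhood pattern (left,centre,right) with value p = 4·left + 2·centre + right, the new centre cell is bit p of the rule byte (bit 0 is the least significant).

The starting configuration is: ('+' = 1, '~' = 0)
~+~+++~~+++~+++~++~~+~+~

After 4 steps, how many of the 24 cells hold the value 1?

0

t=0: ~+~+++~~+++~+++~++~~+~+~
t=1: ~~++~~~~+~~++~~++~~~~+~~
t=2: ~~+~~~~~~~~+~~~+~~~~~~~~
t=3: ~~~~~~~~~~~~~~~~~~~~~~~~
t=4: ~~~~~~~~~~~~~~~~~~~~~~~~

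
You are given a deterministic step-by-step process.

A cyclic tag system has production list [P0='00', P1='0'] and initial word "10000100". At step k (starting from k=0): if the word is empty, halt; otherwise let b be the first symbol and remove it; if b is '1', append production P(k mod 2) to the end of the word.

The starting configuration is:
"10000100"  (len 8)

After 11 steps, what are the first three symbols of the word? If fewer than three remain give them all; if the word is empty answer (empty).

(empty)

step 0: "10000100"  (len 8)
step 1: "000010000"  (len 9)
step 2: "00010000"  (len 8)
step 3: "0010000"  (len 7)
step 4: "010000"  (len 6)
step 5: "10000"  (len 5)
step 6: "00000"  (len 5)
step 7: "0000"  (len 4)
step 8: "000"  (len 3)
step 9: "00"  (len 2)
step 10: "0"  (len 1)
step 11: (halted — word empty)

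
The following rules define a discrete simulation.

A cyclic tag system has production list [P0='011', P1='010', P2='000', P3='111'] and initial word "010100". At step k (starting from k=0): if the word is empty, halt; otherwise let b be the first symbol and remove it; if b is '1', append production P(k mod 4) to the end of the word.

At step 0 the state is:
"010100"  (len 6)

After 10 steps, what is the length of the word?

gen 0: "010100"  (len 6)
gen 1: "10100"  (len 5)
gen 2: "0100010"  (len 7)
gen 3: "100010"  (len 6)
gen 4: "00010111"  (len 8)
gen 5: "0010111"  (len 7)
gen 6: "010111"  (len 6)
gen 7: "10111"  (len 5)
gen 8: "0111111"  (len 7)
gen 9: "111111"  (len 6)
gen 10: "11111010"  (len 8)

8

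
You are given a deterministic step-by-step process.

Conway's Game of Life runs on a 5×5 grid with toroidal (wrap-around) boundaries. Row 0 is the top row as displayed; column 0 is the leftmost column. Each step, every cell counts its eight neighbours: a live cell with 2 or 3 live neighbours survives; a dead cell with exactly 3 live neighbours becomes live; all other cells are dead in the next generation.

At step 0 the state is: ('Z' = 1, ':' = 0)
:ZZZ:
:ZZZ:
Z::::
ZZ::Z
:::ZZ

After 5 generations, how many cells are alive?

10

0) :ZZZ:
:ZZZ:
Z::::
ZZ::Z
:::ZZ
1) ZZ:::
Z::ZZ
:::Z:
:Z:Z:
:::::
2) ZZ:::
ZZZZ:
Z::Z:
::Z::
ZZZ::
3) :::Z:
:::Z:
Z::Z:
Z:ZZZ
Z:Z::
4) ::ZZZ
::ZZ:
ZZ:::
Z:Z::
Z:Z::
5) ::::Z
Z::::
Z::ZZ
Z:Z:Z
Z:Z::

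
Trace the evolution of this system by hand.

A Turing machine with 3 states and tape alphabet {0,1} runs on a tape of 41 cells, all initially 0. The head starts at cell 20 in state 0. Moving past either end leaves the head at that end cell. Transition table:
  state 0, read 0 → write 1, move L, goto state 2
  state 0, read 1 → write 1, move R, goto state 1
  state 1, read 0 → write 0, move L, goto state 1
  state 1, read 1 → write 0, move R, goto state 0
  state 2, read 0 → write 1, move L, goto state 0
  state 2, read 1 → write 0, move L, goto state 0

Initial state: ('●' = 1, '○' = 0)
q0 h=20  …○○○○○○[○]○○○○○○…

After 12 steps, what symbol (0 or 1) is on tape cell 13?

0) q0 h=20  …○○○○○○[○]○○○○○○…
1) q2 h=19  …○○○○○○[○]●○○○○○…
2) q0 h=18  …○○○○○○[○]●●○○○○…
3) q2 h=17  …○○○○○○[○]●●●○○○…
4) q0 h=16  …○○○○○○[○]●●●●○○…
5) q2 h=15  …○○○○○○[○]●●●●●○…
6) q0 h=14  …○○○○○○[○]●●●●●●…
7) q2 h=13  …○○○○○○[○]●●●●●●…
8) q0 h=12  …○○○○○○[○]●●●●●●…
9) q2 h=11  …○○○○○○[○]●●●●●●…
10) q0 h=10  …○○○○○○[○]●●●●●●…
11) q2 h= 9  …○○○○○○[○]●●●●●●…
12) q0 h= 8  …○○○○○○[○]●●●●●●…

1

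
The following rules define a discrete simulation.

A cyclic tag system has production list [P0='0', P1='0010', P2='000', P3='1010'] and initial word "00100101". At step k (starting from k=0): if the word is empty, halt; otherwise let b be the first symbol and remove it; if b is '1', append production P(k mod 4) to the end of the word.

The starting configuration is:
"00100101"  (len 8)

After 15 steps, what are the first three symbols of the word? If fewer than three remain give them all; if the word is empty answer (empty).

0) "00100101"  (len 8)
1) "0100101"  (len 7)
2) "100101"  (len 6)
3) "00101000"  (len 8)
4) "0101000"  (len 7)
5) "101000"  (len 6)
6) "010000010"  (len 9)
7) "10000010"  (len 8)
8) "00000101010"  (len 11)
9) "0000101010"  (len 10)
10) "000101010"  (len 9)
11) "00101010"  (len 8)
12) "0101010"  (len 7)
13) "101010"  (len 6)
14) "010100010"  (len 9)
15) "10100010"  (len 8)

101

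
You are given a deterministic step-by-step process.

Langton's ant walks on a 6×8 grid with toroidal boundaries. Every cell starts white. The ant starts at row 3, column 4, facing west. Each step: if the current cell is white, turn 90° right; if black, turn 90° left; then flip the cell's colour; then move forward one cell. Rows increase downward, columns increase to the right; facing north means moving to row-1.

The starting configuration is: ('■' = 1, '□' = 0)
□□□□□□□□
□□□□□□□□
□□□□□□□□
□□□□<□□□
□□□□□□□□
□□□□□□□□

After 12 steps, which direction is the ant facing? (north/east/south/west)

gen 0: □□□□□□□□
□□□□□□□□
□□□□□□□□
□□□□<□□□
□□□□□□□□
□□□□□□□□
gen 1: □□□□□□□□
□□□□□□□□
□□□□^□□□
□□□□■□□□
□□□□□□□□
□□□□□□□□
gen 2: □□□□□□□□
□□□□□□□□
□□□□■>□□
□□□□■□□□
□□□□□□□□
□□□□□□□□
gen 3: □□□□□□□□
□□□□□□□□
□□□□■■□□
□□□□■v□□
□□□□□□□□
□□□□□□□□
gen 4: □□□□□□□□
□□□□□□□□
□□□□■■□□
□□□□<■□□
□□□□□□□□
□□□□□□□□
gen 5: □□□□□□□□
□□□□□□□□
□□□□■■□□
□□□□□■□□
□□□□v□□□
□□□□□□□□
gen 6: □□□□□□□□
□□□□□□□□
□□□□■■□□
□□□□□■□□
□□□<■□□□
□□□□□□□□
gen 7: □□□□□□□□
□□□□□□□□
□□□□■■□□
□□□^□■□□
□□□■■□□□
□□□□□□□□
gen 8: □□□□□□□□
□□□□□□□□
□□□□■■□□
□□□■>■□□
□□□■■□□□
□□□□□□□□
gen 9: □□□□□□□□
□□□□□□□□
□□□□■■□□
□□□■■■□□
□□□■v□□□
□□□□□□□□
gen 10: □□□□□□□□
□□□□□□□□
□□□□■■□□
□□□■■■□□
□□□■□>□□
□□□□□□□□
gen 11: □□□□□□□□
□□□□□□□□
□□□□■■□□
□□□■■■□□
□□□■□■□□
□□□□□v□□
gen 12: □□□□□□□□
□□□□□□□□
□□□□■■□□
□□□■■■□□
□□□■□■□□
□□□□<■□□

west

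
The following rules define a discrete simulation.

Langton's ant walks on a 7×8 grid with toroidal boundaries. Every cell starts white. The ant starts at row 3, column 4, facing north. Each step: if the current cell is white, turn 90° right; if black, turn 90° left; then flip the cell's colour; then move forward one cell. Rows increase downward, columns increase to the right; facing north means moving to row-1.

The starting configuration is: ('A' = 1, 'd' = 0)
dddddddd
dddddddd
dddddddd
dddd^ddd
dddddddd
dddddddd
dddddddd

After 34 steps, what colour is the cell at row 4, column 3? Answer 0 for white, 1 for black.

0

k=0  dddddddd
dddddddd
dddddddd
dddd^ddd
dddddddd
dddddddd
dddddddd
k=1  dddddddd
dddddddd
dddddddd
ddddA>dd
dddddddd
dddddddd
dddddddd
k=2  dddddddd
dddddddd
dddddddd
ddddAAdd
dddddvdd
dddddddd
dddddddd
k=3  dddddddd
dddddddd
dddddddd
ddddAAdd
dddd<Add
dddddddd
dddddddd
k=4  dddddddd
dddddddd
dddddddd
dddd^Add
ddddAAdd
dddddddd
dddddddd
k=5  dddddddd
dddddddd
dddddddd
ddd<dAdd
ddddAAdd
dddddddd
dddddddd
k=6  dddddddd
dddddddd
ddd^dddd
dddAdAdd
ddddAAdd
dddddddd
dddddddd
k=7  dddddddd
dddddddd
dddA>ddd
dddAdAdd
ddddAAdd
dddddddd
dddddddd
k=8  dddddddd
dddddddd
dddAAddd
dddAvAdd
ddddAAdd
dddddddd
dddddddd
k=9  dddddddd
dddddddd
dddAAddd
ddd<AAdd
ddddAAdd
dddddddd
dddddddd
k=10  dddddddd
dddddddd
dddAAddd
ddddAAdd
dddvAAdd
dddddddd
dddddddd
k=11  dddddddd
dddddddd
dddAAddd
ddddAAdd
dd<AAAdd
dddddddd
dddddddd
k=12  dddddddd
dddddddd
dddAAddd
dd^dAAdd
ddAAAAdd
dddddddd
dddddddd
k=13  dddddddd
dddddddd
dddAAddd
ddA>AAdd
ddAAAAdd
dddddddd
dddddddd
k=14  dddddddd
dddddddd
dddAAddd
ddAAAAdd
ddAvAAdd
dddddddd
dddddddd
k=15  dddddddd
dddddddd
dddAAddd
ddAAAAdd
ddAd>Add
dddddddd
dddddddd
k=16  dddddddd
dddddddd
dddAAddd
ddAA^Add
ddAddAdd
dddddddd
dddddddd
k=17  dddddddd
dddddddd
dddAAddd
ddA<dAdd
ddAddAdd
dddddddd
dddddddd
k=18  dddddddd
dddddddd
dddAAddd
ddAddAdd
ddAvdAdd
dddddddd
dddddddd
k=19  dddddddd
dddddddd
dddAAddd
ddAddAdd
dd<AdAdd
dddddddd
dddddddd
k=20  dddddddd
dddddddd
dddAAddd
ddAddAdd
dddAdAdd
ddvddddd
dddddddd
k=21  dddddddd
dddddddd
dddAAddd
ddAddAdd
dddAdAdd
d<Addddd
dddddddd
k=22  dddddddd
dddddddd
dddAAddd
ddAddAdd
d^dAdAdd
dAAddddd
dddddddd
k=23  dddddddd
dddddddd
dddAAddd
ddAddAdd
dA>AdAdd
dAAddddd
dddddddd
k=24  dddddddd
dddddddd
dddAAddd
ddAddAdd
dAAAdAdd
dAvddddd
dddddddd
k=25  dddddddd
dddddddd
dddAAddd
ddAddAdd
dAAAdAdd
dAd>dddd
dddddddd
k=26  dddddddd
dddddddd
dddAAddd
ddAddAdd
dAAAdAdd
dAdAdddd
dddvdddd
k=27  dddddddd
dddddddd
dddAAddd
ddAddAdd
dAAAdAdd
dAdAdddd
dd<Adddd
k=28  dddddddd
dddddddd
dddAAddd
ddAddAdd
dAAAdAdd
dA^Adddd
ddAAdddd
k=29  dddddddd
dddddddd
dddAAddd
ddAddAdd
dAAAdAdd
dAA>dddd
ddAAdddd
k=30  dddddddd
dddddddd
dddAAddd
ddAddAdd
dAA^dAdd
dAAddddd
ddAAdddd
k=31  dddddddd
dddddddd
dddAAddd
ddAddAdd
dA<ddAdd
dAAddddd
ddAAdddd
k=32  dddddddd
dddddddd
dddAAddd
ddAddAdd
dAdddAdd
dAvddddd
ddAAdddd
k=33  dddddddd
dddddddd
dddAAddd
ddAddAdd
dAdddAdd
dAd>dddd
ddAAdddd
k=34  dddddddd
dddddddd
dddAAddd
ddAddAdd
dAdddAdd
dAdAdddd
ddAvdddd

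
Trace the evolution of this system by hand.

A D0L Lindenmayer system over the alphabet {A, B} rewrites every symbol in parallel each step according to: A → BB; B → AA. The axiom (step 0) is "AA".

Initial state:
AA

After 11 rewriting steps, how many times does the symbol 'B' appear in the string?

4096

gen 0: AA
gen 1: BBBB
gen 2: AAAAAAAA
gen 3: BBBBBBBBBBBBBBBB
gen 4: AAAAAAAAAAAAAAAAAAAAAAAAAAAAAAAA
gen 5: BBBBBBBBBBBBBBBBBBBBBBBBBBBBBBBBBBBBBBBBBBBBBBBBBBBBBBBBBBBBBBBB
gen 6: AAAAAAAAAAAAAAAAAAAAAAAAAAAAAAAAAAAAAAAAAAAAAAAAAAAAAAAAAA…AAAAAAAAAAAAAAAAAAAAAAAAAAAAAAAAAAAAAAAAAAAAAAAAAAAAAAAAAA  (len 128)
gen 7: BBBBBBBBBBBBBBBBBBBBBBBBBBBBBBBBBBBBBBBBBBBBBBBBBBBBBBBBBB…BBBBBBBBBBBBBBBBBBBBBBBBBBBBBBBBBBBBBBBBBBBBBBBBBBBBBBBBBB  (len 256)
gen 8: AAAAAAAAAAAAAAAAAAAAAAAAAAAAAAAAAAAAAAAAAAAAAAAAAAAAAAAAAA…AAAAAAAAAAAAAAAAAAAAAAAAAAAAAAAAAAAAAAAAAAAAAAAAAAAAAAAAAA  (len 512)
gen 9: BBBBBBBBBBBBBBBBBBBBBBBBBBBBBBBBBBBBBBBBBBBBBBBBBBBBBBBBBB…BBBBBBBBBBBBBBBBBBBBBBBBBBBBBBBBBBBBBBBBBBBBBBBBBBBBBBBBBB  (len 1024)
gen 10: AAAAAAAAAAAAAAAAAAAAAAAAAAAAAAAAAAAAAAAAAAAAAAAAAAAAAAAAAA…AAAAAAAAAAAAAAAAAAAAAAAAAAAAAAAAAAAAAAAAAAAAAAAAAAAAAAAAAA  (len 2048)
gen 11: BBBBBBBBBBBBBBBBBBBBBBBBBBBBBBBBBBBBBBBBBBBBBBBBBBBBBBBBBB…BBBBBBBBBBBBBBBBBBBBBBBBBBBBBBBBBBBBBBBBBBBBBBBBBBBBBBBBBB  (len 4096)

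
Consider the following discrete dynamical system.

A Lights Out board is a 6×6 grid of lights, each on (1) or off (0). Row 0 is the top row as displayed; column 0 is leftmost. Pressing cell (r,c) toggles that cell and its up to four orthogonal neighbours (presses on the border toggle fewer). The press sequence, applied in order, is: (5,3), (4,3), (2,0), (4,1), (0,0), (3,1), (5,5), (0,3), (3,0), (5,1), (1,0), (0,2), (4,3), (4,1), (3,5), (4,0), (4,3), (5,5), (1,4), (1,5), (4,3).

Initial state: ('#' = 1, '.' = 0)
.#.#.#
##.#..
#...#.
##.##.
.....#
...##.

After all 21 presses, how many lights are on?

[0] .#.#.#
##.#..
#...#.
##.##.
.....#
...##.
[1] .#.#.#
##.#..
#...#.
##.##.
...#.#
..#...
[2] .#.#.#
##.#..
#...#.
##..#.
..#.##
..##..
[3] .#.#.#
.#.#..
.#..#.
.#..#.
..#.##
..##..
[4] .#.#.#
.#.#..
.#..#.
....#.
##..##
.###..
[5] #..#.#
##.#..
.#..#.
....#.
##..##
.###..
[6] #..#.#
##.#..
....#.
###.#.
#...##
.###..
[7] #..#.#
##.#..
....#.
###.#.
#...#.
.#####
[8] #.#.##
##....
....#.
###.#.
#...#.
.#####
[9] #.#.##
##....
#...#.
..#.#.
....#.
.#####
[10] #.#.##
##....
#...#.
..#.#.
.#..#.
#..###
[11] ..#.##
......
....#.
..#.#.
.#..#.
#..###
[12] .#.###
..#...
....#.
..#.#.
.#..#.
#..###
[13] .#.###
..#...
....#.
..###.
.###..
#...##
[14] .#.###
..#...
....#.
.####.
#..#..
##..##
[15] .#.###
..#...
....##
.###.#
#..#.#
##..##
[16] .#.###
..#...
....##
####.#
.#.#.#
.#..##
[17] .#.###
..#...
....##
###..#
.##.##
.#.###
[18] .#.###
..#...
....##
###..#
.##.#.
.#.#..
[19] .#.#.#
..####
.....#
###..#
.##.#.
.#.#..
[20] .#.#..
..##..
......
###..#
.##.#.
.#.#..
[21] .#.#..
..##..
......
####.#
.#.#..
.#....

12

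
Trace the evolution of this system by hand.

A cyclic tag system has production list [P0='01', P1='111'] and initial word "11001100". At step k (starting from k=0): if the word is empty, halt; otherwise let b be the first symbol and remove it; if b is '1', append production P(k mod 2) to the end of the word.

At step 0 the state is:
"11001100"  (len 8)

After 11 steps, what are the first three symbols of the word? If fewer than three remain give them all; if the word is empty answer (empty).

k=0  "11001100"  (len 8)
k=1  "100110001"  (len 9)
k=2  "00110001111"  (len 11)
k=3  "0110001111"  (len 10)
k=4  "110001111"  (len 9)
k=5  "1000111101"  (len 10)
k=6  "000111101111"  (len 12)
k=7  "00111101111"  (len 11)
k=8  "0111101111"  (len 10)
k=9  "111101111"  (len 9)
k=10  "11101111111"  (len 11)
k=11  "110111111101"  (len 12)

110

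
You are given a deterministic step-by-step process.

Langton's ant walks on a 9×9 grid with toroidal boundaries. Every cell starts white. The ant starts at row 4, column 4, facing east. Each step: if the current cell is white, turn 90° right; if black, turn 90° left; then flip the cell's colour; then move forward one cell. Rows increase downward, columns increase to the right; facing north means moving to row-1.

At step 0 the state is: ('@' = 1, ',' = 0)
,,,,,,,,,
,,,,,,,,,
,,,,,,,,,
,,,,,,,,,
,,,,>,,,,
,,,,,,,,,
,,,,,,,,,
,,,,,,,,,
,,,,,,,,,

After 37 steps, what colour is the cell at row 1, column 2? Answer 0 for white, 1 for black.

1

k=0  ,,,,,,,,,
,,,,,,,,,
,,,,,,,,,
,,,,,,,,,
,,,,>,,,,
,,,,,,,,,
,,,,,,,,,
,,,,,,,,,
,,,,,,,,,
k=1  ,,,,,,,,,
,,,,,,,,,
,,,,,,,,,
,,,,,,,,,
,,,,@,,,,
,,,,v,,,,
,,,,,,,,,
,,,,,,,,,
,,,,,,,,,
k=2  ,,,,,,,,,
,,,,,,,,,
,,,,,,,,,
,,,,,,,,,
,,,,@,,,,
,,,<@,,,,
,,,,,,,,,
,,,,,,,,,
,,,,,,,,,
k=3  ,,,,,,,,,
,,,,,,,,,
,,,,,,,,,
,,,,,,,,,
,,,^@,,,,
,,,@@,,,,
,,,,,,,,,
,,,,,,,,,
,,,,,,,,,
k=4  ,,,,,,,,,
,,,,,,,,,
,,,,,,,,,
,,,,,,,,,
,,,@>,,,,
,,,@@,,,,
,,,,,,,,,
,,,,,,,,,
,,,,,,,,,
k=5  ,,,,,,,,,
,,,,,,,,,
,,,,,,,,,
,,,,^,,,,
,,,@,,,,,
,,,@@,,,,
,,,,,,,,,
,,,,,,,,,
,,,,,,,,,
k=6  ,,,,,,,,,
,,,,,,,,,
,,,,,,,,,
,,,,@>,,,
,,,@,,,,,
,,,@@,,,,
,,,,,,,,,
,,,,,,,,,
,,,,,,,,,
k=7  ,,,,,,,,,
,,,,,,,,,
,,,,,,,,,
,,,,@@,,,
,,,@,v,,,
,,,@@,,,,
,,,,,,,,,
,,,,,,,,,
,,,,,,,,,
k=8  ,,,,,,,,,
,,,,,,,,,
,,,,,,,,,
,,,,@@,,,
,,,@<@,,,
,,,@@,,,,
,,,,,,,,,
,,,,,,,,,
,,,,,,,,,
k=9  ,,,,,,,,,
,,,,,,,,,
,,,,,,,,,
,,,,^@,,,
,,,@@@,,,
,,,@@,,,,
,,,,,,,,,
,,,,,,,,,
,,,,,,,,,
k=10  ,,,,,,,,,
,,,,,,,,,
,,,,,,,,,
,,,<,@,,,
,,,@@@,,,
,,,@@,,,,
,,,,,,,,,
,,,,,,,,,
,,,,,,,,,
k=11  ,,,,,,,,,
,,,,,,,,,
,,,^,,,,,
,,,@,@,,,
,,,@@@,,,
,,,@@,,,,
,,,,,,,,,
,,,,,,,,,
,,,,,,,,,
k=12  ,,,,,,,,,
,,,,,,,,,
,,,@>,,,,
,,,@,@,,,
,,,@@@,,,
,,,@@,,,,
,,,,,,,,,
,,,,,,,,,
,,,,,,,,,
k=13  ,,,,,,,,,
,,,,,,,,,
,,,@@,,,,
,,,@v@,,,
,,,@@@,,,
,,,@@,,,,
,,,,,,,,,
,,,,,,,,,
,,,,,,,,,
k=14  ,,,,,,,,,
,,,,,,,,,
,,,@@,,,,
,,,<@@,,,
,,,@@@,,,
,,,@@,,,,
,,,,,,,,,
,,,,,,,,,
,,,,,,,,,
k=15  ,,,,,,,,,
,,,,,,,,,
,,,@@,,,,
,,,,@@,,,
,,,v@@,,,
,,,@@,,,,
,,,,,,,,,
,,,,,,,,,
,,,,,,,,,
k=16  ,,,,,,,,,
,,,,,,,,,
,,,@@,,,,
,,,,@@,,,
,,,,>@,,,
,,,@@,,,,
,,,,,,,,,
,,,,,,,,,
,,,,,,,,,
k=17  ,,,,,,,,,
,,,,,,,,,
,,,@@,,,,
,,,,^@,,,
,,,,,@,,,
,,,@@,,,,
,,,,,,,,,
,,,,,,,,,
,,,,,,,,,
k=18  ,,,,,,,,,
,,,,,,,,,
,,,@@,,,,
,,,<,@,,,
,,,,,@,,,
,,,@@,,,,
,,,,,,,,,
,,,,,,,,,
,,,,,,,,,
k=19  ,,,,,,,,,
,,,,,,,,,
,,,^@,,,,
,,,@,@,,,
,,,,,@,,,
,,,@@,,,,
,,,,,,,,,
,,,,,,,,,
,,,,,,,,,
k=20  ,,,,,,,,,
,,,,,,,,,
,,<,@,,,,
,,,@,@,,,
,,,,,@,,,
,,,@@,,,,
,,,,,,,,,
,,,,,,,,,
,,,,,,,,,
k=21  ,,,,,,,,,
,,^,,,,,,
,,@,@,,,,
,,,@,@,,,
,,,,,@,,,
,,,@@,,,,
,,,,,,,,,
,,,,,,,,,
,,,,,,,,,
k=22  ,,,,,,,,,
,,@>,,,,,
,,@,@,,,,
,,,@,@,,,
,,,,,@,,,
,,,@@,,,,
,,,,,,,,,
,,,,,,,,,
,,,,,,,,,
k=23  ,,,,,,,,,
,,@@,,,,,
,,@v@,,,,
,,,@,@,,,
,,,,,@,,,
,,,@@,,,,
,,,,,,,,,
,,,,,,,,,
,,,,,,,,,
k=24  ,,,,,,,,,
,,@@,,,,,
,,<@@,,,,
,,,@,@,,,
,,,,,@,,,
,,,@@,,,,
,,,,,,,,,
,,,,,,,,,
,,,,,,,,,
k=25  ,,,,,,,,,
,,@@,,,,,
,,,@@,,,,
,,v@,@,,,
,,,,,@,,,
,,,@@,,,,
,,,,,,,,,
,,,,,,,,,
,,,,,,,,,
k=26  ,,,,,,,,,
,,@@,,,,,
,,,@@,,,,
,<@@,@,,,
,,,,,@,,,
,,,@@,,,,
,,,,,,,,,
,,,,,,,,,
,,,,,,,,,
k=27  ,,,,,,,,,
,,@@,,,,,
,^,@@,,,,
,@@@,@,,,
,,,,,@,,,
,,,@@,,,,
,,,,,,,,,
,,,,,,,,,
,,,,,,,,,
k=28  ,,,,,,,,,
,,@@,,,,,
,@>@@,,,,
,@@@,@,,,
,,,,,@,,,
,,,@@,,,,
,,,,,,,,,
,,,,,,,,,
,,,,,,,,,
k=29  ,,,,,,,,,
,,@@,,,,,
,@@@@,,,,
,@v@,@,,,
,,,,,@,,,
,,,@@,,,,
,,,,,,,,,
,,,,,,,,,
,,,,,,,,,
k=30  ,,,,,,,,,
,,@@,,,,,
,@@@@,,,,
,@,>,@,,,
,,,,,@,,,
,,,@@,,,,
,,,,,,,,,
,,,,,,,,,
,,,,,,,,,
k=31  ,,,,,,,,,
,,@@,,,,,
,@@^@,,,,
,@,,,@,,,
,,,,,@,,,
,,,@@,,,,
,,,,,,,,,
,,,,,,,,,
,,,,,,,,,
k=32  ,,,,,,,,,
,,@@,,,,,
,@<,@,,,,
,@,,,@,,,
,,,,,@,,,
,,,@@,,,,
,,,,,,,,,
,,,,,,,,,
,,,,,,,,,
k=33  ,,,,,,,,,
,,@@,,,,,
,@,,@,,,,
,@v,,@,,,
,,,,,@,,,
,,,@@,,,,
,,,,,,,,,
,,,,,,,,,
,,,,,,,,,
k=34  ,,,,,,,,,
,,@@,,,,,
,@,,@,,,,
,<@,,@,,,
,,,,,@,,,
,,,@@,,,,
,,,,,,,,,
,,,,,,,,,
,,,,,,,,,
k=35  ,,,,,,,,,
,,@@,,,,,
,@,,@,,,,
,,@,,@,,,
,v,,,@,,,
,,,@@,,,,
,,,,,,,,,
,,,,,,,,,
,,,,,,,,,
k=36  ,,,,,,,,,
,,@@,,,,,
,@,,@,,,,
,,@,,@,,,
<@,,,@,,,
,,,@@,,,,
,,,,,,,,,
,,,,,,,,,
,,,,,,,,,
k=37  ,,,,,,,,,
,,@@,,,,,
,@,,@,,,,
^,@,,@,,,
@@,,,@,,,
,,,@@,,,,
,,,,,,,,,
,,,,,,,,,
,,,,,,,,,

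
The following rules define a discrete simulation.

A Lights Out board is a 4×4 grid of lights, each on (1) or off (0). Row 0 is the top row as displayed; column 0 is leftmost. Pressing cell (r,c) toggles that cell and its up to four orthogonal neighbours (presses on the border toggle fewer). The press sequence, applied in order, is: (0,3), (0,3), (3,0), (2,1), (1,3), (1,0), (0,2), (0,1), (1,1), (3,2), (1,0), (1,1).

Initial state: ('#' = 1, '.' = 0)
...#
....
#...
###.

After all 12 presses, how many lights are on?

7

gen 0: ...#
....
#...
###.
gen 1: ..#.
...#
#...
###.
gen 2: ...#
....
#...
###.
gen 3: ...#
....
....
..#.
gen 4: ...#
.#..
###.
.##.
gen 5: ....
.###
####
.##.
gen 6: #...
#.##
.###
.##.
gen 7: ####
#..#
.###
.##.
gen 8: ...#
##.#
.###
.##.
gen 9: .#.#
..##
..##
.##.
gen 10: .#.#
..##
...#
...#
gen 11: ##.#
####
#..#
...#
gen 12: #..#
...#
##.#
...#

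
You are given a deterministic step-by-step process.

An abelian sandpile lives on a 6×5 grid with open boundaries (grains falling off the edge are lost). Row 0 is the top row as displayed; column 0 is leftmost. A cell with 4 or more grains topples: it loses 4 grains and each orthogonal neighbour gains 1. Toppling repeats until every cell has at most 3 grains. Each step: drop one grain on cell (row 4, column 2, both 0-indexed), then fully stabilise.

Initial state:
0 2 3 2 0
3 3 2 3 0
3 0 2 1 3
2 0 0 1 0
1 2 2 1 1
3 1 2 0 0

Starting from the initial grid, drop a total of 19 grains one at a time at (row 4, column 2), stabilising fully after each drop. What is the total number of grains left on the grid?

56

gen 0: 0 2 3 2 0
3 3 2 3 0
3 0 2 1 3
2 0 0 1 0
1 2 2 1 1
3 1 2 0 0
gen 1: 0 2 3 2 0
3 3 2 3 0
3 0 2 1 3
2 0 0 1 0
1 2 3 1 1
3 1 2 0 0
gen 2: 0 2 3 2 0
3 3 2 3 0
3 0 2 1 3
2 0 1 1 0
1 3 0 2 1
3 1 3 0 0
gen 3: 0 2 3 2 0
3 3 2 3 0
3 0 2 1 3
2 0 1 1 0
1 3 1 2 1
3 1 3 0 0
gen 4: 0 2 3 2 0
3 3 2 3 0
3 0 2 1 3
2 0 1 1 0
1 3 2 2 1
3 1 3 0 0
gen 5: 0 2 3 2 0
3 3 2 3 0
3 0 2 1 3
2 0 1 1 0
1 3 3 2 1
3 1 3 0 0
gen 6: 0 2 3 2 0
3 3 2 3 0
3 0 2 1 3
2 1 2 1 0
2 0 2 3 1
3 3 0 1 0
gen 7: 0 2 3 2 0
3 3 2 3 0
3 0 2 1 3
2 1 2 1 0
2 0 3 3 1
3 3 0 1 0
gen 8: 0 2 3 2 0
3 3 2 3 0
3 0 2 1 3
2 1 3 2 0
2 1 1 0 2
3 3 1 2 0
gen 9: 0 2 3 2 0
3 3 2 3 0
3 0 2 1 3
2 1 3 2 0
2 1 2 0 2
3 3 1 2 0
gen 10: 0 2 3 2 0
3 3 2 3 0
3 0 2 1 3
2 1 3 2 0
2 1 3 0 2
3 3 1 2 0
gen 11: 0 2 3 2 0
3 3 2 3 0
3 0 3 1 3
2 2 0 3 0
2 2 1 1 2
3 3 2 2 0
gen 12: 0 2 3 2 0
3 3 2 3 0
3 0 3 1 3
2 2 0 3 0
2 2 2 1 2
3 3 2 2 0
gen 13: 0 2 3 2 0
3 3 2 3 0
3 0 3 1 3
2 2 0 3 0
2 2 3 1 2
3 3 2 2 0
gen 14: 0 2 3 2 0
3 3 2 3 0
3 0 3 1 3
2 2 1 3 0
2 3 0 2 2
3 3 3 2 0
gen 15: 0 2 3 2 0
3 3 2 3 0
3 0 3 1 3
2 2 1 3 0
2 3 1 2 2
3 3 3 2 0
gen 16: 0 2 3 2 0
3 3 2 3 0
3 0 3 1 3
2 2 1 3 0
2 3 2 2 2
3 3 3 2 0
gen 17: 0 2 3 2 0
3 3 2 3 0
3 0 3 1 3
2 2 1 3 0
2 3 3 2 2
3 3 3 2 0
gen 18: 0 2 3 2 0
3 3 2 3 0
3 0 3 1 3
3 3 2 3 0
0 2 2 3 2
1 2 1 3 0
gen 19: 0 2 3 2 0
3 3 2 3 0
3 0 3 1 3
3 3 2 3 0
0 2 3 3 2
1 2 1 3 0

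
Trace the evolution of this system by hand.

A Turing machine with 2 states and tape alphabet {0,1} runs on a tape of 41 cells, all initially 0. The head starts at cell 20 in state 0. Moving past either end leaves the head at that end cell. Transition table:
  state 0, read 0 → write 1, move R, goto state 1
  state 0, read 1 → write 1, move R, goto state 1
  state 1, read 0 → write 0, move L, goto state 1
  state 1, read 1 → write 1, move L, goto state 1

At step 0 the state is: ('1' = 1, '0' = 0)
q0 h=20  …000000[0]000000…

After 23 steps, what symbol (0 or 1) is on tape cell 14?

0

0) q0 h=20  …000000[0]000000…
1) q1 h=21  …000001[0]000000…
2) q1 h=20  …000000[1]000000…
3) q1 h=19  …000000[0]100000…
4) q1 h=18  …000000[0]010000…
5) q1 h=17  …000000[0]001000…
6) q1 h=16  …000000[0]000100…
7) q1 h=15  …000000[0]000010…
8) q1 h=14  …000000[0]000001…
9) q1 h=13  …000000[0]000000…
10) q1 h=12  …000000[0]000000…
11) q1 h=11  …000000[0]000000…
12) q1 h=10  …000000[0]000000…
13) q1 h= 9  …000000[0]000000…
14) q1 h= 8  …000000[0]000000…
15) q1 h= 7  …000000[0]000000…
16) q1 h= 6  |000000[0]000000…
17) q1 h= 5  |00000[0]000000…
18) q1 h= 4  |0000[0]000000…
19) q1 h= 3  |000[0]000000…
20) q1 h= 2  |00[0]000000…
21) q1 h= 1  |0[0]000000…
22) q1 h= 0  |[0]000000…
23) q1 h= 0  |[0]000000…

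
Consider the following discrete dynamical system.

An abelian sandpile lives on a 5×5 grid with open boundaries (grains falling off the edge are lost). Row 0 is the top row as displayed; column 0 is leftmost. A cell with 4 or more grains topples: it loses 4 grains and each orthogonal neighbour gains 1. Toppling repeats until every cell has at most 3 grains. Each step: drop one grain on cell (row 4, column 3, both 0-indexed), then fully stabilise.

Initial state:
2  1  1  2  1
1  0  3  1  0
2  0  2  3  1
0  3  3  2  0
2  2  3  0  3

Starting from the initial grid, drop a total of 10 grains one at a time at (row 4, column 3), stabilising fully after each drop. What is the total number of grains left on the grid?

40

t=0: 2  1  1  2  1
1  0  3  1  0
2  0  2  3  1
0  3  3  2  0
2  2  3  0  3
t=1: 2  1  1  2  1
1  0  3  1  0
2  0  2  3  1
0  3  3  2  0
2  2  3  1  3
t=2: 2  1  1  2  1
1  0  3  1  0
2  0  2  3  1
0  3  3  2  0
2  2  3  2  3
t=3: 2  1  1  2  1
1  0  3  1  0
2  0  2  3  1
0  3  3  2  0
2  2  3  3  3
t=4: 2  1  2  2  1
1  1  0  3  0
2  2  1  1  2
1  1  3  1  2
3  0  2  3  0
t=5: 2  1  2  2  1
1  1  0  3  0
2  2  1  1  2
1  1  3  2  2
3  0  3  0  1
t=6: 2  1  2  2  1
1  1  0  3  0
2  2  1  1  2
1  1  3  2  2
3  0  3  1  1
t=7: 2  1  2  2  1
1  1  0  3  0
2  2  1  1  2
1  1  3  2  2
3  0  3  2  1
t=8: 2  1  2  2  1
1  1  0  3  0
2  2  1  1  2
1  1  3  2  2
3  0  3  3  1
t=9: 2  1  2  2  1
1  1  0  3  0
2  2  2  2  2
1  2  1  0  3
3  1  1  2  2
t=10: 2  1  2  2  1
1  1  0  3  0
2  2  2  2  2
1  2  1  0  3
3  1  1  3  2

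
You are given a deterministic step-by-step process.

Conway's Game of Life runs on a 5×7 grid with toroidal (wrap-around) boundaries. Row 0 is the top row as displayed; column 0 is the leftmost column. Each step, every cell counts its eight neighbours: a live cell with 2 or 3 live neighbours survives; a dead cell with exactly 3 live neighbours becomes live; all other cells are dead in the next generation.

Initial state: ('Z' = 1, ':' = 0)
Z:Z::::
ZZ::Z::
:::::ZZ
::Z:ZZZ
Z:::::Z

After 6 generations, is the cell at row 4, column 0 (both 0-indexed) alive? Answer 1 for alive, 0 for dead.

k=0  Z:Z::::
ZZ::Z::
:::::ZZ
::Z:ZZZ
Z:::::Z
k=1  :::::::
ZZ:::Z:
:Z:Z:::
::::Z::
Z::Z:::
k=2  ZZ::::Z
ZZZ::::
ZZZ:Z::
::ZZZ::
:::::::
k=3  ::Z:::Z
:::Z:::
Z:::Z::
::Z:Z::
ZZZZ:::
k=4  Z::::::
:::Z:::
::::Z::
Z:Z:Z::
Z::::::
k=5  :::::::
:::::::
::::Z::
:Z:Z:::
Z:::::Z
k=6  :::::::
:::::::
:::::::
Z::::::
Z::::::

1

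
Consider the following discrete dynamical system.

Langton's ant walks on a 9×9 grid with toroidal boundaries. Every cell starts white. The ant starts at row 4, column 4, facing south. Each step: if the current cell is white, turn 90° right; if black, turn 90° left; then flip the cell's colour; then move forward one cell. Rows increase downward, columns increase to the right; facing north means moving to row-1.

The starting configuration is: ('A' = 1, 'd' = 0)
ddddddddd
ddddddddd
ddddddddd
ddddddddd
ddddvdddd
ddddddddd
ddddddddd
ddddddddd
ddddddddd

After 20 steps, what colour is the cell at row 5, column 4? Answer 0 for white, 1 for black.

t=0: ddddddddd
ddddddddd
ddddddddd
ddddddddd
ddddvdddd
ddddddddd
ddddddddd
ddddddddd
ddddddddd
t=1: ddddddddd
ddddddddd
ddddddddd
ddddddddd
ddd<Adddd
ddddddddd
ddddddddd
ddddddddd
ddddddddd
t=2: ddddddddd
ddddddddd
ddddddddd
ddd^ddddd
dddAAdddd
ddddddddd
ddddddddd
ddddddddd
ddddddddd
t=3: ddddddddd
ddddddddd
ddddddddd
dddA>dddd
dddAAdddd
ddddddddd
ddddddddd
ddddddddd
ddddddddd
t=4: ddddddddd
ddddddddd
ddddddddd
dddAAdddd
dddAvdddd
ddddddddd
ddddddddd
ddddddddd
ddddddddd
t=5: ddddddddd
ddddddddd
ddddddddd
dddAAdddd
dddAd>ddd
ddddddddd
ddddddddd
ddddddddd
ddddddddd
t=6: ddddddddd
ddddddddd
ddddddddd
dddAAdddd
dddAdAddd
dddddvddd
ddddddddd
ddddddddd
ddddddddd
t=7: ddddddddd
ddddddddd
ddddddddd
dddAAdddd
dddAdAddd
dddd<Addd
ddddddddd
ddddddddd
ddddddddd
t=8: ddddddddd
ddddddddd
ddddddddd
dddAAdddd
dddA^Addd
ddddAAddd
ddddddddd
ddddddddd
ddddddddd
t=9: ddddddddd
ddddddddd
ddddddddd
dddAAdddd
dddAA>ddd
ddddAAddd
ddddddddd
ddddddddd
ddddddddd
t=10: ddddddddd
ddddddddd
ddddddddd
dddAA^ddd
dddAAdddd
ddddAAddd
ddddddddd
ddddddddd
ddddddddd
t=11: ddddddddd
ddddddddd
ddddddddd
dddAAA>dd
dddAAdddd
ddddAAddd
ddddddddd
ddddddddd
ddddddddd
t=12: ddddddddd
ddddddddd
ddddddddd
dddAAAAdd
dddAAdvdd
ddddAAddd
ddddddddd
ddddddddd
ddddddddd
t=13: ddddddddd
ddddddddd
ddddddddd
dddAAAAdd
dddAA<Add
ddddAAddd
ddddddddd
ddddddddd
ddddddddd
t=14: ddddddddd
ddddddddd
ddddddddd
dddAA^Add
dddAAAAdd
ddddAAddd
ddddddddd
ddddddddd
ddddddddd
t=15: ddddddddd
ddddddddd
ddddddddd
dddA<dAdd
dddAAAAdd
ddddAAddd
ddddddddd
ddddddddd
ddddddddd
t=16: ddddddddd
ddddddddd
ddddddddd
dddAddAdd
dddAvAAdd
ddddAAddd
ddddddddd
ddddddddd
ddddddddd
t=17: ddddddddd
ddddddddd
ddddddddd
dddAddAdd
dddAd>Add
ddddAAddd
ddddddddd
ddddddddd
ddddddddd
t=18: ddddddddd
ddddddddd
ddddddddd
dddAd^Add
dddAddAdd
ddddAAddd
ddddddddd
ddddddddd
ddddddddd
t=19: ddddddddd
ddddddddd
ddddddddd
dddAdA>dd
dddAddAdd
ddddAAddd
ddddddddd
ddddddddd
ddddddddd
t=20: ddddddddd
ddddddddd
dddddd^dd
dddAdAddd
dddAddAdd
ddddAAddd
ddddddddd
ddddddddd
ddddddddd

1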